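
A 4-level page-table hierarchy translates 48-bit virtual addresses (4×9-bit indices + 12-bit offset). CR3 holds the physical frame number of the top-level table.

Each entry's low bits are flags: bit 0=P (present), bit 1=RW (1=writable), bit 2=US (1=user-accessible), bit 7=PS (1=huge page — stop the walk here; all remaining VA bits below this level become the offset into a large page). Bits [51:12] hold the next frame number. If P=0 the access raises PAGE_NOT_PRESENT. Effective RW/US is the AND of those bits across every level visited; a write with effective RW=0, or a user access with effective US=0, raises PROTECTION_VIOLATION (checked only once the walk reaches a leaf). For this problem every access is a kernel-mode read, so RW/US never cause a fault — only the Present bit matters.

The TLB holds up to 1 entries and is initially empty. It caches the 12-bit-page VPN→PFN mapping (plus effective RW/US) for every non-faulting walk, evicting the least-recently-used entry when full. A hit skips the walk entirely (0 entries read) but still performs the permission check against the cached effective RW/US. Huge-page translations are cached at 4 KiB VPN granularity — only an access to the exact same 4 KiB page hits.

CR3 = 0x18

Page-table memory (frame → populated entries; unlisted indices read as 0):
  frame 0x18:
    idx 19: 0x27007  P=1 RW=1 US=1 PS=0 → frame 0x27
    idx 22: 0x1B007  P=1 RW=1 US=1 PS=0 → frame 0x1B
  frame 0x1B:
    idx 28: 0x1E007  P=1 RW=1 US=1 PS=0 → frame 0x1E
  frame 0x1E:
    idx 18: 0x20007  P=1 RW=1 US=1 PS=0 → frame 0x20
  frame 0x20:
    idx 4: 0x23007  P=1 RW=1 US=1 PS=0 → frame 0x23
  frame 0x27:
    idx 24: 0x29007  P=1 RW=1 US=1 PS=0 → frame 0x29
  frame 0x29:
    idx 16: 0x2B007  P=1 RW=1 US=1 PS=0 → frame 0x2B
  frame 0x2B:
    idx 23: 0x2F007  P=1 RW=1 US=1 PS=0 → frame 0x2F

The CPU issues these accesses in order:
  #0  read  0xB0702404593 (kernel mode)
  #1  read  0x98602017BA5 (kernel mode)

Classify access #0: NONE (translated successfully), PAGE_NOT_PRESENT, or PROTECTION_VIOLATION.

Walk each access:
#0 VA=0xB0702404593 (r,kernel):
  lvl0: tbl 0x18, slot 22 ⇒ 0x1B007 (P1/RW1/US1/PS0)
  lvl1: tbl 0x1B, slot 28 ⇒ 0x1E007 (P1/RW1/US1/PS0)
  lvl2: tbl 0x1E, slot 18 ⇒ 0x20007 (P1/RW1/US1/PS0)
  lvl3: tbl 0x20, slot 4 ⇒ 0x23007 (P1/RW1/US1/PS0)
  ⇒ phys 0x23593  [4 reads]
#1 VA=0x98602017BA5 (r,kernel):
  lvl0: tbl 0x18, slot 19 ⇒ 0x27007 (P1/RW1/US1/PS0)
  lvl1: tbl 0x27, slot 24 ⇒ 0x29007 (P1/RW1/US1/PS0)
  lvl2: tbl 0x29, slot 16 ⇒ 0x2B007 (P1/RW1/US1/PS0)
  lvl3: tbl 0x2B, slot 23 ⇒ 0x2F007 (P1/RW1/US1/PS0)
  ⇒ phys 0x2FBA5  [4 reads]

Access #0 fault: NONE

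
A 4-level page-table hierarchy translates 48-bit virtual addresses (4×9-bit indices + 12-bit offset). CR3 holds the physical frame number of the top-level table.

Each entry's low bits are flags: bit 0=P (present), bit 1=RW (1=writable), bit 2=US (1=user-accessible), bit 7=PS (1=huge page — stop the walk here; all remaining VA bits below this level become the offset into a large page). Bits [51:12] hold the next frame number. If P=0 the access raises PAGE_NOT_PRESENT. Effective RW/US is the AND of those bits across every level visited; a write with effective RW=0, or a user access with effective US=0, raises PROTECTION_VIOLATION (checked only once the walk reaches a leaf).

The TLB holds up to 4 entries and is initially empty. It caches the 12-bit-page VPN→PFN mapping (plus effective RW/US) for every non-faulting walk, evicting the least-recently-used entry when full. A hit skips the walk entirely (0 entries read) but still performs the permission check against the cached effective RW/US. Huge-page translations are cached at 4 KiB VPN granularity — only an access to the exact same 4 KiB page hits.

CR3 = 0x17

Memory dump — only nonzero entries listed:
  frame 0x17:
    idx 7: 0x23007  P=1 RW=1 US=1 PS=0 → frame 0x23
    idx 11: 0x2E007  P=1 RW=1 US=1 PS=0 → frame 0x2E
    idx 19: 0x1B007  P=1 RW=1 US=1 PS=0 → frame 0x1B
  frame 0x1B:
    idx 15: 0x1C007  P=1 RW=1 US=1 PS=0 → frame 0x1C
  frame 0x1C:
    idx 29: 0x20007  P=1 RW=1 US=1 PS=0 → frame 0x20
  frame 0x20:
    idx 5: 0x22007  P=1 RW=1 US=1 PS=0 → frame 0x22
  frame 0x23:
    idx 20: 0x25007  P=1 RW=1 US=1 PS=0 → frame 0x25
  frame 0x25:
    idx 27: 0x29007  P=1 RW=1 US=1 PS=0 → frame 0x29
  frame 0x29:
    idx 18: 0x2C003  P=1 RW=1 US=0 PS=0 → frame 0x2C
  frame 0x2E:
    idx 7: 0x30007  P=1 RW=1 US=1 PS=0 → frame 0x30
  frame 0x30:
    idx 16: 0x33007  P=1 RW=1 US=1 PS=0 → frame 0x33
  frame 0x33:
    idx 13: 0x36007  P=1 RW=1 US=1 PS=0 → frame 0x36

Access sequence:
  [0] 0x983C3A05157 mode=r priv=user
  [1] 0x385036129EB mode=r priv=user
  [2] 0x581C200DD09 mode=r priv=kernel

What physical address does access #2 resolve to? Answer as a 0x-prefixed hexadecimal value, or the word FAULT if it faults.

Walk each access:
#0 VA=0x983C3A05157 (r,user):
  [0] read 0x17 idx=19: raw=0x1B007 flags P=1 W=1 U=1 S=0
  [1] read 0x1B idx=15: raw=0x1C007 flags P=1 W=1 U=1 S=0
  [2] read 0x1C idx=29: raw=0x20007 flags P=1 W=1 U=1 S=0
  [3] read 0x20 idx=5: raw=0x22007 flags P=1 W=1 U=1 S=0
  ⇒ phys 0x22157  [4 reads]
#1 VA=0x385036129EB (r,user):
  [0] read 0x17 idx=7: raw=0x23007 flags P=1 W=1 U=1 S=0
  [1] read 0x23 idx=20: raw=0x25007 flags P=1 W=1 U=1 S=0
  [2] read 0x25 idx=27: raw=0x29007 flags P=1 W=1 U=1 S=0
  [3] read 0x29 idx=18: raw=0x2C003 flags P=1 W=1 U=0 S=0
  ⇒ fault: PROTECTION_VIOLATION  — 4 lookups
#2 VA=0x581C200DD09 (r,kernel):
  [0] read 0x17 idx=11: raw=0x2E007 flags P=1 W=1 U=1 S=0
  [1] read 0x2E idx=7: raw=0x30007 flags P=1 W=1 U=1 S=0
  [2] read 0x30 idx=16: raw=0x33007 flags P=1 W=1 U=1 S=0
  [3] read 0x33 idx=13: raw=0x36007 flags P=1 W=1 U=1 S=0
  ⇒ phys 0x36D09  [4 reads]

Access #2 PA: 0x36D09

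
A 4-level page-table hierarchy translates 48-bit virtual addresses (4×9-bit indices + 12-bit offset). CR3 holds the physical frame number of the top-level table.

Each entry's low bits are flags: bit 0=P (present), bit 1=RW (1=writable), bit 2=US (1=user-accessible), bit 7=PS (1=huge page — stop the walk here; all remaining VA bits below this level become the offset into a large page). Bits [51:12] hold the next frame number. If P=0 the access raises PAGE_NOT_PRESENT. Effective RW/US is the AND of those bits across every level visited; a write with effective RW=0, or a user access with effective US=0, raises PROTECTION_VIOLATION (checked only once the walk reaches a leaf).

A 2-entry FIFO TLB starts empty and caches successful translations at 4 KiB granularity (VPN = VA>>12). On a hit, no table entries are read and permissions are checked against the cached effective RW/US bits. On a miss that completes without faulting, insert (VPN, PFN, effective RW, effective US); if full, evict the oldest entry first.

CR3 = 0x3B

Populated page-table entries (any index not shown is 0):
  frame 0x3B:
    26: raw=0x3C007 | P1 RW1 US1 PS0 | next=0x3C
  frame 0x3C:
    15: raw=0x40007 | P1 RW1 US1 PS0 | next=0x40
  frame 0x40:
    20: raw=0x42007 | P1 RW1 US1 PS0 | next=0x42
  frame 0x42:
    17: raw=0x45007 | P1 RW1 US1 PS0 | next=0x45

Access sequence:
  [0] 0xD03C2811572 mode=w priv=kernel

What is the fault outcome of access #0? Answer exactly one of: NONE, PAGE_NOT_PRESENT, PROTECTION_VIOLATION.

Trace:
#0 VA=0xD03C2811572 (w,kernel):
  L0: frame=0x3B idx=26 entry=0x3C007 [P=1 RW=1 US=1 PS=0]
  L1: frame=0x3C idx=15 entry=0x40007 [P=1 RW=1 US=1 PS=0]
  L2: frame=0x40 idx=20 entry=0x42007 [P=1 RW=1 US=1 PS=0]
  L3: frame=0x42 idx=17 entry=0x45007 [P=1 RW=1 US=1 PS=0]
  ✓ 0x45572  — 4 lookups

Access #0 fault: NONE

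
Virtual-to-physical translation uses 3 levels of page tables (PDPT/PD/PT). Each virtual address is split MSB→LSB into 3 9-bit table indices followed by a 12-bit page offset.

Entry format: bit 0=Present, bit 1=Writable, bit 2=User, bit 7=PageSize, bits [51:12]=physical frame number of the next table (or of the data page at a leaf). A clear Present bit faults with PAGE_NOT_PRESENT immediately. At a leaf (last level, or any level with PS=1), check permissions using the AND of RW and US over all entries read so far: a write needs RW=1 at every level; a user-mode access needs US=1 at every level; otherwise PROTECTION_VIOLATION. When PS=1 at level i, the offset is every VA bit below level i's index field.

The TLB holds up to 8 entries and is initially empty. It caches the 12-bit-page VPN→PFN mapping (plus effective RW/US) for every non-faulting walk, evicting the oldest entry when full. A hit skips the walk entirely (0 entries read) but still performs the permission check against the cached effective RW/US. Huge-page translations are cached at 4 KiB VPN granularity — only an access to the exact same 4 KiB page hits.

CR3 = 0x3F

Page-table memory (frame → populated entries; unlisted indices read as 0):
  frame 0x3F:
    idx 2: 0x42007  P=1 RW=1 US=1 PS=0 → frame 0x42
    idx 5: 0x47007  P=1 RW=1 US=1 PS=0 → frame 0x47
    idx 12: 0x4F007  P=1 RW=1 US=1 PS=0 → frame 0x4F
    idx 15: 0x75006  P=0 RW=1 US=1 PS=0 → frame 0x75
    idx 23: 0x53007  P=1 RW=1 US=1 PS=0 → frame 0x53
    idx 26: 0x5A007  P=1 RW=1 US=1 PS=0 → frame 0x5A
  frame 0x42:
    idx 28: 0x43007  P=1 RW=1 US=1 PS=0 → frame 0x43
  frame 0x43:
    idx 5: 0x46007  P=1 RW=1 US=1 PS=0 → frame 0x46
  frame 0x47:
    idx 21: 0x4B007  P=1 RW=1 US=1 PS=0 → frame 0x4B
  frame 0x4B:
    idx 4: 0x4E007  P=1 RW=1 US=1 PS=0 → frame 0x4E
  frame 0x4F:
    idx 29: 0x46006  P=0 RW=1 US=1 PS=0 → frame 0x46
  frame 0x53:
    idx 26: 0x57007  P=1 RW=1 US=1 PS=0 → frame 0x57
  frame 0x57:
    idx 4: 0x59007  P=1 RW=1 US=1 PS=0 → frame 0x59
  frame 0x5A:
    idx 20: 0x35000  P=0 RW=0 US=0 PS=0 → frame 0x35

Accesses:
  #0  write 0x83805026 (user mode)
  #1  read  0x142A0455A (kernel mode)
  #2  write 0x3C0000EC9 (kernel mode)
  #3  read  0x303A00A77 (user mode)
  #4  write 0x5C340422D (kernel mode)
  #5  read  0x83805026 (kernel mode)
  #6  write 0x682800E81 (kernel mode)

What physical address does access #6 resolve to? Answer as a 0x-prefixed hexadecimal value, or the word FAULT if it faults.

Walk each access:
#0 VA=0x83805026 (w,user):
  [0] read 0x3F idx=2: raw=0x42007 flags P=1 W=1 U=1 S=0
  [1] read 0x42 idx=28: raw=0x43007 flags P=1 W=1 U=1 S=0
  [2] read 0x43 idx=5: raw=0x46007 flags P=1 W=1 U=1 S=0
  → PA=0x46026  (3 entries read)
#1 VA=0x142A0455A (r,kernel):
  [0] read 0x3F idx=5: raw=0x47007 flags P=1 W=1 U=1 S=0
  [1] read 0x47 idx=21: raw=0x4B007 flags P=1 W=1 U=1 S=0
  [2] read 0x4B idx=4: raw=0x4E007 flags P=1 W=1 U=1 S=0
  → PA=0x4E55A  (3 entries read)
#2 VA=0x3C0000EC9 (w,kernel):
  [0] read 0x3F idx=15: raw=0x75006 flags P=0 W=1 U=1 S=0
  → PAGE_NOT_PRESENT  (1 entries read)
#3 VA=0x303A00A77 (r,user):
  [0] read 0x3F idx=12: raw=0x4F007 flags P=1 W=1 U=1 S=0
  [1] read 0x4F idx=29: raw=0x46006 flags P=0 W=1 U=1 S=0
  → PAGE_NOT_PRESENT  (2 entries read)
#4 VA=0x5C340422D (w,kernel):
  [0] read 0x3F idx=23: raw=0x53007 flags P=1 W=1 U=1 S=0
  [1] read 0x53 idx=26: raw=0x57007 flags P=1 W=1 U=1 S=0
  [2] read 0x57 idx=4: raw=0x59007 flags P=1 W=1 U=1 S=0
  → PA=0x5922D  (3 entries read)
#5 VA=0x83805026 (r,kernel):
  TLB hit vpn=0x83805 → PA=0x46026
#6 VA=0x682800E81 (w,kernel):
  [0] read 0x3F idx=26: raw=0x5A007 flags P=1 W=1 U=1 S=0
  [1] read 0x5A idx=20: raw=0x35000 flags P=0 W=0 U=0 S=0
  → PAGE_NOT_PRESENT  (2 entries read)

Access #6 PA: FAULT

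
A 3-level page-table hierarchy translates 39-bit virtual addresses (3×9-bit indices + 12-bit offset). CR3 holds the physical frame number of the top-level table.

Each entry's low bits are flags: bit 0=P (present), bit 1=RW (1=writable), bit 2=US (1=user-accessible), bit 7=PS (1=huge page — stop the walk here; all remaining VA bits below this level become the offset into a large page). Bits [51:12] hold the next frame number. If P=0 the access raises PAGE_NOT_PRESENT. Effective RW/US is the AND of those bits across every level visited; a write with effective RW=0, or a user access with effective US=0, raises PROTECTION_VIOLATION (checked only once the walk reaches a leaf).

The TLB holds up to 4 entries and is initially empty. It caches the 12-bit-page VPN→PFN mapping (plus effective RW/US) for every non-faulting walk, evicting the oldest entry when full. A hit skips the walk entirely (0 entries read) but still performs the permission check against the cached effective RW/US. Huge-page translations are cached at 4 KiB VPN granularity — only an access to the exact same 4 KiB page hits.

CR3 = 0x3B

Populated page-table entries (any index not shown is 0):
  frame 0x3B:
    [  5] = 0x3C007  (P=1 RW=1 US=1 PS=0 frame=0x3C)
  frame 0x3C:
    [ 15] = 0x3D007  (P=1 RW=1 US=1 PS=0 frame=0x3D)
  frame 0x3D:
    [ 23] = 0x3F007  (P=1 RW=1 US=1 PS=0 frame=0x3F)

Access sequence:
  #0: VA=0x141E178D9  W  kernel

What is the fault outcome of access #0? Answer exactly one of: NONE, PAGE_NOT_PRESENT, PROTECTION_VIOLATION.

Trace:
#0 VA=0x141E178D9 (w,kernel):
  lvl0: tbl 0x3B, slot 5 ⇒ 0x3C007 (P1/RW1/US1/PS0)
  lvl1: tbl 0x3C, slot 15 ⇒ 0x3D007 (P1/RW1/US1/PS0)
  lvl2: tbl 0x3D, slot 23 ⇒ 0x3F007 (P1/RW1/US1/PS0)
  ✓ 0x3F8D9  — 3 lookups

Access #0 fault: NONE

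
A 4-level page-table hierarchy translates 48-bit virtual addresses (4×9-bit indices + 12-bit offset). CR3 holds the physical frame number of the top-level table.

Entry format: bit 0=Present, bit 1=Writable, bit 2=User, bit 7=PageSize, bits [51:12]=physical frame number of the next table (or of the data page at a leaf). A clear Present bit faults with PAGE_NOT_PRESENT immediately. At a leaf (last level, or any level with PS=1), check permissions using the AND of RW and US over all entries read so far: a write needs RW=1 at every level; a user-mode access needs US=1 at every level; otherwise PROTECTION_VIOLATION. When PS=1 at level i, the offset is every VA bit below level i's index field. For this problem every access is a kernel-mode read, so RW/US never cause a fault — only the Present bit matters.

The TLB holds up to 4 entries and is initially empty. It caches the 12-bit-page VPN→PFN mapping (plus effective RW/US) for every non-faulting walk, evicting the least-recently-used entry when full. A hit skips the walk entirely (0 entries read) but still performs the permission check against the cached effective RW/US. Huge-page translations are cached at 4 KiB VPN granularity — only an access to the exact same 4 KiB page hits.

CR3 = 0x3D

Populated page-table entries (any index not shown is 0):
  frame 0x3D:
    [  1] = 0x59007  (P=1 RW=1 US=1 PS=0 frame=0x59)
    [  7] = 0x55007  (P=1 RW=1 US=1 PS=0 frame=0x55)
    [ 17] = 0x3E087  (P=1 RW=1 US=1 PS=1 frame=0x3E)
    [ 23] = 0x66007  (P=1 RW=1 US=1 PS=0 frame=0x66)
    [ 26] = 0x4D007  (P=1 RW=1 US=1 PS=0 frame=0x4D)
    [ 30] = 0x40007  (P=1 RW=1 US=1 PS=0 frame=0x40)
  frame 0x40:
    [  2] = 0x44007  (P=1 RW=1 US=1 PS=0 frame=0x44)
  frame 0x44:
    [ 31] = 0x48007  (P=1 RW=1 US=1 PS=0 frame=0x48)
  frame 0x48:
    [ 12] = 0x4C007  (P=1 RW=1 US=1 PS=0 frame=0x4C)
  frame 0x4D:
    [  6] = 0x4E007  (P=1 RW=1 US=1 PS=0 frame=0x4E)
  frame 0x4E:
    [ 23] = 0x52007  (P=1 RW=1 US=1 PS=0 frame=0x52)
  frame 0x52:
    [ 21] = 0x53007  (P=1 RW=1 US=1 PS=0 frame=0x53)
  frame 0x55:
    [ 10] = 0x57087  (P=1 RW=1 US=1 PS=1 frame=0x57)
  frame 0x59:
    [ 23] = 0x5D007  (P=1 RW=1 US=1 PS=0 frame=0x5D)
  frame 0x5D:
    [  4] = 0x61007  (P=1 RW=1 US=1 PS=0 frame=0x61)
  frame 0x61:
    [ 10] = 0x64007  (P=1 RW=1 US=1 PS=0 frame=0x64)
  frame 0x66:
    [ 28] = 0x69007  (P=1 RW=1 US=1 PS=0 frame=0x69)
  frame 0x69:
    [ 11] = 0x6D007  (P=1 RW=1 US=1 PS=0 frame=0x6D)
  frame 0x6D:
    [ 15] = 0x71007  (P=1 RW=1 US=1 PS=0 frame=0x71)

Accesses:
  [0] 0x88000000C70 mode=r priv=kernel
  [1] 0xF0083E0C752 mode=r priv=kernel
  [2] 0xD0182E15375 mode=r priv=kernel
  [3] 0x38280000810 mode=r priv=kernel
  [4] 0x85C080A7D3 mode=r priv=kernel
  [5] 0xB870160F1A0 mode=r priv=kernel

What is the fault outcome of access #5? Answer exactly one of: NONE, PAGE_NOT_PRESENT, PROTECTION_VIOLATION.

Walk each access:
#0 VA=0x88000000C70 (r,kernel):
  L0: frame=0x3D idx=17 entry=0x3E087 [P=1 RW=1 US=1 PS=1]
  ⇒ phys 0x3EC70 (huge @L0)  [1 reads]
#1 VA=0xF0083E0C752 (r,kernel):
  L0: frame=0x3D idx=30 entry=0x40007 [P=1 RW=1 US=1 PS=0]
  L1: frame=0x40 idx=2 entry=0x44007 [P=1 RW=1 US=1 PS=0]
  L2: frame=0x44 idx=31 entry=0x48007 [P=1 RW=1 US=1 PS=0]
  L3: frame=0x48 idx=12 entry=0x4C007 [P=1 RW=1 US=1 PS=0]
  ⇒ phys 0x4C752  [4 reads]
#2 VA=0xD0182E15375 (r,kernel):
  L0: frame=0x3D idx=26 entry=0x4D007 [P=1 RW=1 US=1 PS=0]
  L1: frame=0x4D idx=6 entry=0x4E007 [P=1 RW=1 US=1 PS=0]
  L2: frame=0x4E idx=23 entry=0x52007 [P=1 RW=1 US=1 PS=0]
  L3: frame=0x52 idx=21 entry=0x53007 [P=1 RW=1 US=1 PS=0]
  ⇒ phys 0x53375  [4 reads]
#3 VA=0x38280000810 (r,kernel):
  L0: frame=0x3D idx=7 entry=0x55007 [P=1 RW=1 US=1 PS=0]
  L1: frame=0x55 idx=10 entry=0x57087 [P=1 RW=1 US=1 PS=1]
  ⇒ phys 0x57810 (huge @L1)  [2 reads]
#4 VA=0x85C080A7D3 (r,kernel):
  L0: frame=0x3D idx=1 entry=0x59007 [P=1 RW=1 US=1 PS=0]
  L1: frame=0x59 idx=23 entry=0x5D007 [P=1 RW=1 US=1 PS=0]
  L2: frame=0x5D idx=4 entry=0x61007 [P=1 RW=1 US=1 PS=0]
  L3: frame=0x61 idx=10 entry=0x64007 [P=1 RW=1 US=1 PS=0]
  ⇒ phys 0x647D3  [4 reads]
#5 VA=0xB870160F1A0 (r,kernel):
  L0: frame=0x3D idx=23 entry=0x66007 [P=1 RW=1 US=1 PS=0]
  L1: frame=0x66 idx=28 entry=0x69007 [P=1 RW=1 US=1 PS=0]
  L2: frame=0x69 idx=11 entry=0x6D007 [P=1 RW=1 US=1 PS=0]
  L3: frame=0x6D idx=15 entry=0x71007 [P=1 RW=1 US=1 PS=0]
  ⇒ phys 0x711A0  [4 reads]

Access #5 fault: NONE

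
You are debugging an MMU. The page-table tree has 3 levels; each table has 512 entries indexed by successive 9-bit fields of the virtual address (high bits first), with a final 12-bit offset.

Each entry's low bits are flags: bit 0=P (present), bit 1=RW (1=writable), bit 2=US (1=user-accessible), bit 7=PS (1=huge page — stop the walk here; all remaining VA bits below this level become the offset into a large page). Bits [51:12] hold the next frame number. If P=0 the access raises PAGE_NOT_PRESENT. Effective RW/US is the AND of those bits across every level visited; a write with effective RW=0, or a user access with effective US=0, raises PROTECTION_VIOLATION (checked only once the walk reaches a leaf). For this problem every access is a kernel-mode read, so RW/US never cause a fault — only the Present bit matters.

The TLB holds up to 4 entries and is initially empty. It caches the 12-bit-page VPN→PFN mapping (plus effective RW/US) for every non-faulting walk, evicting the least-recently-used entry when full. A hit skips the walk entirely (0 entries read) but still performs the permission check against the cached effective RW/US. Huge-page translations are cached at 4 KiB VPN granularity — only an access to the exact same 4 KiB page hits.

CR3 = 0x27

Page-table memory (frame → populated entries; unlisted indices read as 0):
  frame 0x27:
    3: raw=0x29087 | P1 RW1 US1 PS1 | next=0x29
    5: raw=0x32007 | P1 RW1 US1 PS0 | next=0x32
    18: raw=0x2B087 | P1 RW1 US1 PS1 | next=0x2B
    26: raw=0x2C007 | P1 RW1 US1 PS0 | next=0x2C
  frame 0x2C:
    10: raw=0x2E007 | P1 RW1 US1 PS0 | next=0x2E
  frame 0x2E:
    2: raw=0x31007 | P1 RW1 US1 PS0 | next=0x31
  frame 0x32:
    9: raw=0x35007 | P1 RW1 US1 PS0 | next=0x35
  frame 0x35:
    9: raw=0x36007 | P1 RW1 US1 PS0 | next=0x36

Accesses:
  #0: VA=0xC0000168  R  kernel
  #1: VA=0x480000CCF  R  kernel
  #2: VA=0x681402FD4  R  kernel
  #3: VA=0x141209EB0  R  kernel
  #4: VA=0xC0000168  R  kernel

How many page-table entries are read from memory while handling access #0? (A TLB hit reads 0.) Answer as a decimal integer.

Trace:
#0 VA=0xC0000168 (r,kernel):
  L0: frame=0x27 idx=3 entry=0x29087 [P=1 RW=1 US=1 PS=1]
  ✓ 0x29168 (huge @L0)  — 1 lookups
#1 VA=0x480000CCF (r,kernel):
  L0: frame=0x27 idx=18 entry=0x2B087 [P=1 RW=1 US=1 PS=1]
  ✓ 0x2BCCF (huge @L0)  — 1 lookups
#2 VA=0x681402FD4 (r,kernel):
  L0: frame=0x27 idx=26 entry=0x2C007 [P=1 RW=1 US=1 PS=0]
  L1: frame=0x2C idx=10 entry=0x2E007 [P=1 RW=1 US=1 PS=0]
  L2: frame=0x2E idx=2 entry=0x31007 [P=1 RW=1 US=1 PS=0]
  ✓ 0x31FD4  — 3 lookups
#3 VA=0x141209EB0 (r,kernel):
  L0: frame=0x27 idx=5 entry=0x32007 [P=1 RW=1 US=1 PS=0]
  L1: frame=0x32 idx=9 entry=0x35007 [P=1 RW=1 US=1 PS=0]
  L2: frame=0x35 idx=9 entry=0x36007 [P=1 RW=1 US=1 PS=0]
  ✓ 0x36EB0  — 3 lookups
#4 VA=0xC0000168 (r,kernel):
  TLB hit vpn=0xC0000 → PA=0x29168

Entries read for #0: 1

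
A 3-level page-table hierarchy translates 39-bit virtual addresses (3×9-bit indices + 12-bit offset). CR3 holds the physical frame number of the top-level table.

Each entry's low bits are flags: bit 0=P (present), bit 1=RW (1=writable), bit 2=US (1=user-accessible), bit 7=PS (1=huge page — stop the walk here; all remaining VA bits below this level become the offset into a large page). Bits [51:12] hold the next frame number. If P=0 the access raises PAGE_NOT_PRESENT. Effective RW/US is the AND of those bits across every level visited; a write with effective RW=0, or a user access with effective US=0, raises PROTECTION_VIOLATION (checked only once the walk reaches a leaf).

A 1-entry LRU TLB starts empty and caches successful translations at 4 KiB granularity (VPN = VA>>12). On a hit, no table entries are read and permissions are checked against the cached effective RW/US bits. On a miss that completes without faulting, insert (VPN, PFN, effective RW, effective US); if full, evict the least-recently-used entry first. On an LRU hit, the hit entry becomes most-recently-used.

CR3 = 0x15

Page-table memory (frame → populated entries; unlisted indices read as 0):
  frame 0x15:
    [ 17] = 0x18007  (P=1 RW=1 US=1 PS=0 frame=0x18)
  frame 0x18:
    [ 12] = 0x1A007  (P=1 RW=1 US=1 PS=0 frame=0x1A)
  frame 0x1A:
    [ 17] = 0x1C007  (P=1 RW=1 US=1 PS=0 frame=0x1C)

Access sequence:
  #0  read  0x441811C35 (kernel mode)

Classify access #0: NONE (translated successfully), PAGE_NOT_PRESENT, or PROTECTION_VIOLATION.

Trace:
#0 VA=0x441811C35 (r,kernel):
  L0: frame=0x15 idx=17 entry=0x18007 [P=1 RW=1 US=1 PS=0]
  L1: frame=0x18 idx=12 entry=0x1A007 [P=1 RW=1 US=1 PS=0]
  L2: frame=0x1A idx=17 entry=0x1C007 [P=1 RW=1 US=1 PS=0]
  ⇒ phys 0x1CC35  [3 reads]

Access #0 fault: NONE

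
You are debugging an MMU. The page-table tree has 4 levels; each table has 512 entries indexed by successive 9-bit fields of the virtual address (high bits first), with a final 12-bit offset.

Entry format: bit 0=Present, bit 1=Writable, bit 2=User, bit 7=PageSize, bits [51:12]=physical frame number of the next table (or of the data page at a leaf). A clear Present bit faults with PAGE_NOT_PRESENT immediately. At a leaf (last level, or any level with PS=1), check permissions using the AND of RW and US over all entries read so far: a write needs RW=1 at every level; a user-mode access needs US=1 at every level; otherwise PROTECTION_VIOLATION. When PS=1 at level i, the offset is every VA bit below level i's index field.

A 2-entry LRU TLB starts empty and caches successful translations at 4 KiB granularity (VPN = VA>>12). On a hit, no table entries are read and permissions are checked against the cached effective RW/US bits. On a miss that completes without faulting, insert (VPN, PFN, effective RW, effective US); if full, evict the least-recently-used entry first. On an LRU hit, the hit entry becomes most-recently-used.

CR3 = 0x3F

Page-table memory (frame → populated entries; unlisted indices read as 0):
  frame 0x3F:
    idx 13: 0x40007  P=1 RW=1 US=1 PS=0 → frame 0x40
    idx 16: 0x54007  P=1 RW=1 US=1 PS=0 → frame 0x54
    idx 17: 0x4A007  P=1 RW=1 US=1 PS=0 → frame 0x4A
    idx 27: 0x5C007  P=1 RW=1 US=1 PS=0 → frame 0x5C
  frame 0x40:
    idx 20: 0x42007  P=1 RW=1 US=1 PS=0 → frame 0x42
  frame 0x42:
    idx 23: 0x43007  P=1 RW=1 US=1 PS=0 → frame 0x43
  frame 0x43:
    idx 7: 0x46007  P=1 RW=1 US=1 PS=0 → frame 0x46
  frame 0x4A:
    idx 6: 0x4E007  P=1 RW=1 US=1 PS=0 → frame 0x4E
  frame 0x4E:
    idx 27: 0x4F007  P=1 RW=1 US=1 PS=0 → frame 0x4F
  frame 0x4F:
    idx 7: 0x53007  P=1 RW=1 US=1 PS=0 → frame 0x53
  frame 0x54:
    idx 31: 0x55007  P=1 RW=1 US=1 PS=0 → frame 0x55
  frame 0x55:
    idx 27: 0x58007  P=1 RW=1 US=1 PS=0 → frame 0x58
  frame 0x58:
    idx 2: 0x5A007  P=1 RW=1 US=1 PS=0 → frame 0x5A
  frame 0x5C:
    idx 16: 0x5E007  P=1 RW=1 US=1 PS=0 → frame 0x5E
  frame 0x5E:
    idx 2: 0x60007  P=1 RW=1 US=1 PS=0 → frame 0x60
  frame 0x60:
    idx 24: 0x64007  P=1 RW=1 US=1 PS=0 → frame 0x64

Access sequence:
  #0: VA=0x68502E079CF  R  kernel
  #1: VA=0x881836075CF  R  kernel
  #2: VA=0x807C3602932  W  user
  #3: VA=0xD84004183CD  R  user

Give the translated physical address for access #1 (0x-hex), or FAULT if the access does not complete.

Trace:
#0 VA=0x68502E079CF (r,kernel):
  [0] read 0x3F idx=13: raw=0x40007 flags P=1 W=1 U=1 S=0
  [1] read 0x40 idx=20: raw=0x42007 flags P=1 W=1 U=1 S=0
  [2] read 0x42 idx=23: raw=0x43007 flags P=1 W=1 U=1 S=0
  [3] read 0x43 idx=7: raw=0x46007 flags P=1 W=1 U=1 S=0
  ⇒ phys 0x469CF  [4 reads]
#1 VA=0x881836075CF (r,kernel):
  [0] read 0x3F idx=17: raw=0x4A007 flags P=1 W=1 U=1 S=0
  [1] read 0x4A idx=6: raw=0x4E007 flags P=1 W=1 U=1 S=0
  [2] read 0x4E idx=27: raw=0x4F007 flags P=1 W=1 U=1 S=0
  [3] read 0x4F idx=7: raw=0x53007 flags P=1 W=1 U=1 S=0
  ⇒ phys 0x535CF  [4 reads]
#2 VA=0x807C3602932 (w,user):
  [0] read 0x3F idx=16: raw=0x54007 flags P=1 W=1 U=1 S=0
  [1] read 0x54 idx=31: raw=0x55007 flags P=1 W=1 U=1 S=0
  [2] read 0x55 idx=27: raw=0x58007 flags P=1 W=1 U=1 S=0
  [3] read 0x58 idx=2: raw=0x5A007 flags P=1 W=1 U=1 S=0
  ⇒ phys 0x5A932  [4 reads]
#3 VA=0xD84004183CD (r,user):
  [0] read 0x3F idx=27: raw=0x5C007 flags P=1 W=1 U=1 S=0
  [1] read 0x5C idx=16: raw=0x5E007 flags P=1 W=1 U=1 S=0
  [2] read 0x5E idx=2: raw=0x60007 flags P=1 W=1 U=1 S=0
  [3] read 0x60 idx=24: raw=0x64007 flags P=1 W=1 U=1 S=0
  ⇒ phys 0x643CD  [4 reads]

Access #1 PA: 0x535CF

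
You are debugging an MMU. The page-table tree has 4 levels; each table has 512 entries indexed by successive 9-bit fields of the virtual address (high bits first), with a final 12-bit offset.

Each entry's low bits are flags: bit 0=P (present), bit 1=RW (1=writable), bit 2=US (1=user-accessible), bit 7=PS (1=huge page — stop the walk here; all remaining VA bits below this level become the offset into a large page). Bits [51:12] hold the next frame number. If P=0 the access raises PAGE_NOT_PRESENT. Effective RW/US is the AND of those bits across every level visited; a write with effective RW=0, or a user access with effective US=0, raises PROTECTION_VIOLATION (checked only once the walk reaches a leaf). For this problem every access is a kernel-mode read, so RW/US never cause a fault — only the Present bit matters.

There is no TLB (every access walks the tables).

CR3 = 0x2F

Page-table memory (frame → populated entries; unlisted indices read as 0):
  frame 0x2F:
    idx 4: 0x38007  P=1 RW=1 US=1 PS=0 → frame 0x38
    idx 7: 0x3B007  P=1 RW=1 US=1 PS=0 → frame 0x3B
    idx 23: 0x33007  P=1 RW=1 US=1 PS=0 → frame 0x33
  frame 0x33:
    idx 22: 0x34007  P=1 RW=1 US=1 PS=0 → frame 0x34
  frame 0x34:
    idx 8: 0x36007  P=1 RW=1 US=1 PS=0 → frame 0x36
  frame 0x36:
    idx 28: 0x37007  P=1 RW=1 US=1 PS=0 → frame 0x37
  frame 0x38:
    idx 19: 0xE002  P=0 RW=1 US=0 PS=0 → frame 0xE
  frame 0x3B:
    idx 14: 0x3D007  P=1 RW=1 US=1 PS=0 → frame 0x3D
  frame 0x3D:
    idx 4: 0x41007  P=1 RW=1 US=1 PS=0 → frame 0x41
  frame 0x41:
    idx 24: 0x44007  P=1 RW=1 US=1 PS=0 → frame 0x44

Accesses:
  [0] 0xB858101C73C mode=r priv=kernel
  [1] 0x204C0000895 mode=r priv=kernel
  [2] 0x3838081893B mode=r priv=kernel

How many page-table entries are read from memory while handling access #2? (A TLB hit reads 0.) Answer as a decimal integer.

Trace:
#0 VA=0xB858101C73C (r,kernel):
  L0: frame=0x2F idx=23 entry=0x33007 [P=1 RW=1 US=1 PS=0]
  L1: frame=0x33 idx=22 entry=0x34007 [P=1 RW=1 US=1 PS=0]
  L2: frame=0x34 idx=8 entry=0x36007 [P=1 RW=1 US=1 PS=0]
  L3: frame=0x36 idx=28 entry=0x37007 [P=1 RW=1 US=1 PS=0]
  ⇒ phys 0x3773C  [4 reads]
#1 VA=0x204C0000895 (r,kernel):
  L0: frame=0x2F idx=4 entry=0x38007 [P=1 RW=1 US=1 PS=0]
  L1: frame=0x38 idx=19 entry=0xE002 [P=0 RW=1 US=0 PS=0]
  ⇒ fault: PAGE_NOT_PRESENT  — 2 lookups
#2 VA=0x3838081893B (r,kernel):
  L0: frame=0x2F idx=7 entry=0x3B007 [P=1 RW=1 US=1 PS=0]
  L1: frame=0x3B idx=14 entry=0x3D007 [P=1 RW=1 US=1 PS=0]
  L2: frame=0x3D idx=4 entry=0x41007 [P=1 RW=1 US=1 PS=0]
  L3: frame=0x41 idx=24 entry=0x44007 [P=1 RW=1 US=1 PS=0]
  ⇒ phys 0x4493B  [4 reads]

Entries read for #2: 4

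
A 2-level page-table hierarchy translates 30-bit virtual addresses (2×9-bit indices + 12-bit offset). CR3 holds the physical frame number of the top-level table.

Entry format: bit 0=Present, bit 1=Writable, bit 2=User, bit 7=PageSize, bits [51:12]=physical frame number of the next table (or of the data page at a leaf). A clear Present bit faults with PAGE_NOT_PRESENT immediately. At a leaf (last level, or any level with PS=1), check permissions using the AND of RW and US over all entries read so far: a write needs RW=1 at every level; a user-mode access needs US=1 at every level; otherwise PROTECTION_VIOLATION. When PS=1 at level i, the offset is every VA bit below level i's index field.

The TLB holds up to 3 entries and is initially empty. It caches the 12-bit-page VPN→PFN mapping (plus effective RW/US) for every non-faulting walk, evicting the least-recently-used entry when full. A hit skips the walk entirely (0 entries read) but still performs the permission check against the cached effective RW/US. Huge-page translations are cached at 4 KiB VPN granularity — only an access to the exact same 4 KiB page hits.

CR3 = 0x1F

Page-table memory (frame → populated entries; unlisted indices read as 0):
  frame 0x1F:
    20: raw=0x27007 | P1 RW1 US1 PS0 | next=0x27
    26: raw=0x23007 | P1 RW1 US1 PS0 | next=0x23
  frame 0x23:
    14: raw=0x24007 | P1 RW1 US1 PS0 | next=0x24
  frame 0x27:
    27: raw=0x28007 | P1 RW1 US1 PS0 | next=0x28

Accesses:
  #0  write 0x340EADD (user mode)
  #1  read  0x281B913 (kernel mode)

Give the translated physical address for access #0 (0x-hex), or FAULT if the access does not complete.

Walk each access:
#0 VA=0x340EADD (w,user):
  [0] read 0x1F idx=26: raw=0x23007 flags P=1 W=1 U=1 S=0
  [1] read 0x23 idx=14: raw=0x24007 flags P=1 W=1 U=1 S=0
  ⇒ phys 0x24ADD  [2 reads]
#1 VA=0x281B913 (r,kernel):
  [0] read 0x1F idx=20: raw=0x27007 flags P=1 W=1 U=1 S=0
  [1] read 0x27 idx=27: raw=0x28007 flags P=1 W=1 U=1 S=0
  ⇒ phys 0x28913  [2 reads]

Access #0 PA: 0x24ADD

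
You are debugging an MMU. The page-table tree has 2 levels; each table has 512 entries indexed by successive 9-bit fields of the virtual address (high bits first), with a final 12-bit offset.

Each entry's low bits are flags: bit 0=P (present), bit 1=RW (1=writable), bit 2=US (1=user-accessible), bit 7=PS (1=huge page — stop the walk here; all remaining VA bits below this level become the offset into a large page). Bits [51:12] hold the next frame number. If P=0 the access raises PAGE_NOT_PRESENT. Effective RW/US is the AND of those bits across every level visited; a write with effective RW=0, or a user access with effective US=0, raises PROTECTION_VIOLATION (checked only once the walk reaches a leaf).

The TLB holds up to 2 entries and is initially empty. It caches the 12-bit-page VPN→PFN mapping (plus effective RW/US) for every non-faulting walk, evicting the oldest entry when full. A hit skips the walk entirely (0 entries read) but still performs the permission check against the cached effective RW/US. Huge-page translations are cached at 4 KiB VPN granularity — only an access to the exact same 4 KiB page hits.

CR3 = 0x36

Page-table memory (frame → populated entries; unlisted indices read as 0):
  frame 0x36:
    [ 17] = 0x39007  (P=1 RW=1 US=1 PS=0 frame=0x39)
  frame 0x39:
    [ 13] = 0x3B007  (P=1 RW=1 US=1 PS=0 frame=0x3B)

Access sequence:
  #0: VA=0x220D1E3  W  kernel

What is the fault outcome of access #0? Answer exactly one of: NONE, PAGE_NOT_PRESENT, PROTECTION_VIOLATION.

Trace:
#0 VA=0x220D1E3 (w,kernel):
  lvl0: tbl 0x36, slot 17 ⇒ 0x39007 (P1/RW1/US1/PS0)
  lvl1: tbl 0x39, slot 13 ⇒ 0x3B007 (P1/RW1/US1/PS0)
  ✓ 0x3B1E3  — 2 lookups

Access #0 fault: NONE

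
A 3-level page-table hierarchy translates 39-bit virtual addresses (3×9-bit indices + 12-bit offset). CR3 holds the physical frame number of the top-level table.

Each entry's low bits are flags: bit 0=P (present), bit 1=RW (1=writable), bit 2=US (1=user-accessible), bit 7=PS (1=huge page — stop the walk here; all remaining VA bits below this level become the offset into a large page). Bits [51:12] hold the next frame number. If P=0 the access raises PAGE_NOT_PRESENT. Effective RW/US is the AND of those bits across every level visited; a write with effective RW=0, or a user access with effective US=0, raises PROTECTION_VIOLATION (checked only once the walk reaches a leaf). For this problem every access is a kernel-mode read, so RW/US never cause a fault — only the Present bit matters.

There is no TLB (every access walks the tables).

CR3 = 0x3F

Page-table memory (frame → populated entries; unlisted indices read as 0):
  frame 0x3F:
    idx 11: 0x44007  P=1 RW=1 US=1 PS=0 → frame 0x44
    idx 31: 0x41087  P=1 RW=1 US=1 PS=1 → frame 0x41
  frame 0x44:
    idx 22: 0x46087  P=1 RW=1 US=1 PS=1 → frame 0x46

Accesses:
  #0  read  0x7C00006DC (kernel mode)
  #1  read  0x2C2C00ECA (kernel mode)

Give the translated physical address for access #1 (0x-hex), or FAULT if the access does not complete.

Walk each access:
#0 VA=0x7C00006DC (r,kernel):
  L0: frame=0x3F idx=31 entry=0x41087 [P=1 RW=1 US=1 PS=1]
  ⇒ phys 0x416DC (huge @L0)  [1 reads]
#1 VA=0x2C2C00ECA (r,kernel):
  L0: frame=0x3F idx=11 entry=0x44007 [P=1 RW=1 US=1 PS=0]
  L1: frame=0x44 idx=22 entry=0x46087 [P=1 RW=1 US=1 PS=1]
  ⇒ phys 0x46ECA (huge @L1)  [2 reads]

Access #1 PA: 0x46ECA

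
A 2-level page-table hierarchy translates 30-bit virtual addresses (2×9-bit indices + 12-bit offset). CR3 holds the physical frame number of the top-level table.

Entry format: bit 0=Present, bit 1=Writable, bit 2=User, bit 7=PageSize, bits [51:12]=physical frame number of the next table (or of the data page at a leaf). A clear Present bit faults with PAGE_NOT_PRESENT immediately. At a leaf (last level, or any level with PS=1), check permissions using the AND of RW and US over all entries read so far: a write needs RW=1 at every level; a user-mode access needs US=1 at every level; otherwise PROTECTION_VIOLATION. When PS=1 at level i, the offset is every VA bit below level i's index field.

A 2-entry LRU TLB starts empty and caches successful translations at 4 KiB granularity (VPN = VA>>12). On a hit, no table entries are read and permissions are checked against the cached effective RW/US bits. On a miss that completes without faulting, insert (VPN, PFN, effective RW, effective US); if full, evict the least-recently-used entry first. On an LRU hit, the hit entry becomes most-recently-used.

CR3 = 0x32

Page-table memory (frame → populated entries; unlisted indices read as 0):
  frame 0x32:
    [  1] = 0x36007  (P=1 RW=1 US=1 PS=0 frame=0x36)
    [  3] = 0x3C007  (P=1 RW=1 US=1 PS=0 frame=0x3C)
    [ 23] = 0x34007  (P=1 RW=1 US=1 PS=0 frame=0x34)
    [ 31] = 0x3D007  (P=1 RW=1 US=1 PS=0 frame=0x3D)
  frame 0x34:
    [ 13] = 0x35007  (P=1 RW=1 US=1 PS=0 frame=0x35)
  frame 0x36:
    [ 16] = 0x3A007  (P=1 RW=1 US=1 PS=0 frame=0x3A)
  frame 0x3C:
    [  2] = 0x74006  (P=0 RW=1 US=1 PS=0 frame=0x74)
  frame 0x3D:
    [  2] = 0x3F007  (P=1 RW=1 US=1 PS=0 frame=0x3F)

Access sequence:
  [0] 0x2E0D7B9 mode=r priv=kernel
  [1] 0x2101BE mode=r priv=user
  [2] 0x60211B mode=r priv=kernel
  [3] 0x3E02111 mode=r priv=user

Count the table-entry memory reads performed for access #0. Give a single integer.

Per-access translation:
#0 VA=0x2E0D7B9 (r,kernel):
  [0] read 0x32 idx=23: raw=0x34007 flags P=1 W=1 U=1 S=0
  [1] read 0x34 idx=13: raw=0x35007 flags P=1 W=1 U=1 S=0
  ✓ 0x357B9  — 2 lookups
#1 VA=0x2101BE (r,user):
  [0] read 0x32 idx=1: raw=0x36007 flags P=1 W=1 U=1 S=0
  [1] read 0x36 idx=16: raw=0x3A007 flags P=1 W=1 U=1 S=0
  ✓ 0x3A1BE  — 2 lookups
#2 VA=0x60211B (r,kernel):
  [0] read 0x32 idx=3: raw=0x3C007 flags P=1 W=1 U=1 S=0
  [1] read 0x3C idx=2: raw=0x74006 flags P=0 W=1 U=1 S=0
  ⇒ fault: PAGE_NOT_PRESENT  — 2 lookups
#3 VA=0x3E02111 (r,user):
  [0] read 0x32 idx=31: raw=0x3D007 flags P=1 W=1 U=1 S=0
  [1] read 0x3D idx=2: raw=0x3F007 flags P=1 W=1 U=1 S=0
  ✓ 0x3F111  — 2 lookups

Entries read for #0: 2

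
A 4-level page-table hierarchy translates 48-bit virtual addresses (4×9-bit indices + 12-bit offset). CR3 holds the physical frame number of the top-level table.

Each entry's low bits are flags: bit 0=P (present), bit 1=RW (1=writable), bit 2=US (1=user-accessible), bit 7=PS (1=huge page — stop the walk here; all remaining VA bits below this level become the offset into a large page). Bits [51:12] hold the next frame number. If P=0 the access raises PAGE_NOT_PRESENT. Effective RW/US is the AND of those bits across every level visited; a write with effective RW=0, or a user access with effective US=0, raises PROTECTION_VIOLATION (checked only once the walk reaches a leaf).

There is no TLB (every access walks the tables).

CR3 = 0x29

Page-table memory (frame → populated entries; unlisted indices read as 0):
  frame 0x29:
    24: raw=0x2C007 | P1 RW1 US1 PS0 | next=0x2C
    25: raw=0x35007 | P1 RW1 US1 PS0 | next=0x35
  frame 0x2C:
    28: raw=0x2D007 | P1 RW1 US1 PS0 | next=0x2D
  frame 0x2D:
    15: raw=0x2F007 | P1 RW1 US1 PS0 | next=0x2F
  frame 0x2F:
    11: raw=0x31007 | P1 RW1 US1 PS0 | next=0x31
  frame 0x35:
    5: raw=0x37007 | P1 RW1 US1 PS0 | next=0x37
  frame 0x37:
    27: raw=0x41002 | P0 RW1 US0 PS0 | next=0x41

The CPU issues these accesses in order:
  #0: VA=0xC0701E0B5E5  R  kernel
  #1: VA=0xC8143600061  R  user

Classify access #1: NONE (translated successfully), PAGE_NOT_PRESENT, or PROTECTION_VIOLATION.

Trace:
#0 VA=0xC0701E0B5E5 (r,kernel):
  L0 @0x29[24] → 0x2C007  P=1,RW=1,US=1,PS=0
  L1 @0x2C[28] → 0x2D007  P=1,RW=1,US=1,PS=0
  L2 @0x2D[15] → 0x2F007  P=1,RW=1,US=1,PS=0
  L3 @0x2F[11] → 0x31007  P=1,RW=1,US=1,PS=0
  ⇒ phys 0x315E5  [4 reads]
#1 VA=0xC8143600061 (r,user):
  L0 @0x29[25] → 0x35007  P=1,RW=1,US=1,PS=0
  L1 @0x35[5] → 0x37007  P=1,RW=1,US=1,PS=0
  L2 @0x37[27] → 0x41002  P=0,RW=1,US=0,PS=0
  ⇒ fault: PAGE_NOT_PRESENT  — 3 lookups

Access #1 fault: PAGE_NOT_PRESENT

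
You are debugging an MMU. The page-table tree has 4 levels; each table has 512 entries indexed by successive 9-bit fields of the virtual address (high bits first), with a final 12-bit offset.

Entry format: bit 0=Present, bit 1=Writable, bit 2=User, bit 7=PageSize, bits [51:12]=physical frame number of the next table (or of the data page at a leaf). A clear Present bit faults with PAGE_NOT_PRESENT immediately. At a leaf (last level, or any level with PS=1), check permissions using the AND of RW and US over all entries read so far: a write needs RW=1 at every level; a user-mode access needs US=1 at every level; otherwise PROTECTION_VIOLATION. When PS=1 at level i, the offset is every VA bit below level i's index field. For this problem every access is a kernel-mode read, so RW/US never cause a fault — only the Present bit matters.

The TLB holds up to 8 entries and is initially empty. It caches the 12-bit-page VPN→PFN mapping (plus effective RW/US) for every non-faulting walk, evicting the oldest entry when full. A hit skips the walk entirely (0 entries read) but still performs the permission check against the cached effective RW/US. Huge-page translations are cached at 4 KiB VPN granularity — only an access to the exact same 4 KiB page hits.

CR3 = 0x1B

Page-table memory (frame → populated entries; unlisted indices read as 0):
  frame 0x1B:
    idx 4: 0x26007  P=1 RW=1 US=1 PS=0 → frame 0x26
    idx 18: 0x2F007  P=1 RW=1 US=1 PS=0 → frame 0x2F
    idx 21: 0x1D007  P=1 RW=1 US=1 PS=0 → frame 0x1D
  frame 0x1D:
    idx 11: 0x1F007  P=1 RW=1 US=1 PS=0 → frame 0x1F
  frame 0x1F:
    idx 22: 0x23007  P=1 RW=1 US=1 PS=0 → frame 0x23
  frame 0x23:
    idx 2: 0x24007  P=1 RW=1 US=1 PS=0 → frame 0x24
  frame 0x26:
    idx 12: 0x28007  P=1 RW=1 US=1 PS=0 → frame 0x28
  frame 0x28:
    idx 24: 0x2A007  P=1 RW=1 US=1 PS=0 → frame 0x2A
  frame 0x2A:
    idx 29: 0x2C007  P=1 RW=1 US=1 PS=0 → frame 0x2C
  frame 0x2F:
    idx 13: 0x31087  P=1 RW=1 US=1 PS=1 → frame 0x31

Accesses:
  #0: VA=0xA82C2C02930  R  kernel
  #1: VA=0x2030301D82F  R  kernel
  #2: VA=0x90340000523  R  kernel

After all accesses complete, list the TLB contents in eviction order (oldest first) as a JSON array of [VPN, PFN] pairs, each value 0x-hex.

Walk each access:
#0 VA=0xA82C2C02930 (r,kernel):
  [0] read 0x1B idx=21: raw=0x1D007 flags P=1 W=1 U=1 S=0
  [1] read 0x1D idx=11: raw=0x1F007 flags P=1 W=1 U=1 S=0
  [2] read 0x1F idx=22: raw=0x23007 flags P=1 W=1 U=1 S=0
  [3] read 0x23 idx=2: raw=0x24007 flags P=1 W=1 U=1 S=0
  → PA=0x24930  (4 entries read)
#1 VA=0x2030301D82F (r,kernel):
  [0] read 0x1B idx=4: raw=0x26007 flags P=1 W=1 U=1 S=0
  [1] read 0x26 idx=12: raw=0x28007 flags P=1 W=1 U=1 S=0
  [2] read 0x28 idx=24: raw=0x2A007 flags P=1 W=1 U=1 S=0
  [3] read 0x2A idx=29: raw=0x2C007 flags P=1 W=1 U=1 S=0
  → PA=0x2C82F  (4 entries read)
#2 VA=0x90340000523 (r,kernel):
  [0] read 0x1B idx=18: raw=0x2F007 flags P=1 W=1 U=1 S=0
  [1] read 0x2F idx=13: raw=0x31087 flags P=1 W=1 U=1 S=1
  → PA=0x31523 (huge @L1)  (2 entries read)

TLB: [["0xA82C2C02", "0x24"], ["0x2030301D", "0x2C"], ["0x90340000", "0x31"]]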